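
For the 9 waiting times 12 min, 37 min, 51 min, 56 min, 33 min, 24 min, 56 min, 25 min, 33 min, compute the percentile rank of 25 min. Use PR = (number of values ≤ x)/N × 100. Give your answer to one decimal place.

N = 9.
Strictly below 25: 2. Equal to 25: 1.
PR = 3/9 × 100 = 33.3

33.3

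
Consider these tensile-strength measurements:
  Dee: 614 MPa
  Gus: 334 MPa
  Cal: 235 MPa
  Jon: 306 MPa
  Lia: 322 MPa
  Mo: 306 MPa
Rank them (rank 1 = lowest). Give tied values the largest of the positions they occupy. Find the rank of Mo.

Sorted (ascending): 235, 306, 306, 322, 334, 614
The 2 values of 306 occupy positions 2–3 → each gets rank 3.
Mo has value 306 MPa → rank 3.

3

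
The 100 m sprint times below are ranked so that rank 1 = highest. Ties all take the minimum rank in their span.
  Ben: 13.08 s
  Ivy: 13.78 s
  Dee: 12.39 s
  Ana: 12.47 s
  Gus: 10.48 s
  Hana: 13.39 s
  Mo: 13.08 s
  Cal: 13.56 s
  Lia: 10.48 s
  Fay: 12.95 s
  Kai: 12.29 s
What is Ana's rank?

Sorted (descending): 13.78, 13.56, 13.39, 13.08, 13.08, 12.95, 12.47, 12.39, 12.29, 10.48, 10.48
The 2 values of 13.08 occupy positions 4–5 → each gets rank 4.
The 2 values of 10.48 occupy positions 10–11 → each gets rank 10.
Ana has value 12.47 s → rank 7.

7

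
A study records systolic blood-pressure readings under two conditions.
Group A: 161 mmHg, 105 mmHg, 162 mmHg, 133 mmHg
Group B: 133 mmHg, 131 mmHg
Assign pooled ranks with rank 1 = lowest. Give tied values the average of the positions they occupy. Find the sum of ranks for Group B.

5.5

Sorted (ascending): 105, 131, 133, 133, 161, 162
The 2 values of 133 occupy positions 3–4 → average rank (3+4)/2 = 3.5.
Group B values → pooled ranks: 133→3.5, 131→2
Rank sum = 3.5 + 2 = 5.5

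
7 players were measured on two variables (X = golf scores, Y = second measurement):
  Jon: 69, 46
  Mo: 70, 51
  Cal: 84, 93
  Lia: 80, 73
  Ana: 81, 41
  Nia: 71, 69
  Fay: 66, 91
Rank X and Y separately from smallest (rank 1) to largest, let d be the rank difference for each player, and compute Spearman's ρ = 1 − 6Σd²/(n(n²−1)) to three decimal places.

Ranks of variable 1: 2, 3, 7, 5, 6, 4, 1
Ranks of variable 2: 2, 3, 7, 5, 1, 4, 6
d = r₁ − r₂: 0, 0, 0, 0, 5, 0, -5
d²: 0, 0, 0, 0, 25, 0, 25; Σd² = 50
ρ = 1 − 6·50/(7·48) = 1 − 300/336 = 0.107

0.107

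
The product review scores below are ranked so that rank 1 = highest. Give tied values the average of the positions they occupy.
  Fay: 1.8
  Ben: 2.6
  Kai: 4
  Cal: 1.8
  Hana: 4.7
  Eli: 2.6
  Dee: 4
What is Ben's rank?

4.5

Sorted (descending): 4.7, 4, 4, 2.6, 2.6, 1.8, 1.8
The 2 values of 4 occupy positions 2–3 → average rank (2+3)/2 = 2.5.
The 2 values of 2.6 occupy positions 4–5 → average rank (4+5)/2 = 4.5.
The 2 values of 1.8 occupy positions 6–7 → average rank (6+7)/2 = 6.5.
Ben has value 2.6 → rank 4.5.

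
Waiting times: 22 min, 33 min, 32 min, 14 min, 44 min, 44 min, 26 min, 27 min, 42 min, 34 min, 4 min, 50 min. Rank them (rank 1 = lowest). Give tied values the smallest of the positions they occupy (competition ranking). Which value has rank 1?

4

Sorted (ascending): 4, 14, 22, 26, 27, 32, 33, 34, 42, 44, 44, 50
The 2 values of 44 occupy positions 10–11 → each gets rank 10.
Rank 1 → value 4.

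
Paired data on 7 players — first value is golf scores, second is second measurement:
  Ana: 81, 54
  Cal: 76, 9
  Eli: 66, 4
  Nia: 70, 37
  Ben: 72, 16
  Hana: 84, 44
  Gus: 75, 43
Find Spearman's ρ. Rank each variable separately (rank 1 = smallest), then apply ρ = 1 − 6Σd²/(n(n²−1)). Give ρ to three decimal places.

0.714

Ranks of variable 1: 6, 5, 1, 2, 3, 7, 4
Ranks of variable 2: 7, 2, 1, 4, 3, 6, 5
d = r₁ − r₂: -1, 3, 0, -2, 0, 1, -1
d²: 1, 9, 0, 4, 0, 1, 1; Σd² = 16
ρ = 1 − 6·16/(7·48) = 1 − 96/336 = 0.714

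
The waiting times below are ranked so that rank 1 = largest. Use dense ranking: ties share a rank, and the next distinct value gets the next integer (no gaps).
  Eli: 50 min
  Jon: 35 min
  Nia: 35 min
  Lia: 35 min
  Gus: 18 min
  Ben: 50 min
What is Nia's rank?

Sorted (descending): 50, 50, 35, 35, 35, 18
The 2 values of 50 share dense rank 1.
The 3 values of 35 share dense rank 2.
Remaining distinct values take the next consecutive integers.
Nia has value 35 min → rank 2.

2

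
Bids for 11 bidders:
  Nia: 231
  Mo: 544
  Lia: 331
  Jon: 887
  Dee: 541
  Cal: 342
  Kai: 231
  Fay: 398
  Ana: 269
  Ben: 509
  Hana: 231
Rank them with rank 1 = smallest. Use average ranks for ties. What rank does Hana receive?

Sorted (ascending): 231, 231, 231, 269, 331, 342, 398, 509, 541, 544, 887
The 3 values of 231 occupy positions 1–3 → average rank 2.
Hana has value 231 → rank 2.

2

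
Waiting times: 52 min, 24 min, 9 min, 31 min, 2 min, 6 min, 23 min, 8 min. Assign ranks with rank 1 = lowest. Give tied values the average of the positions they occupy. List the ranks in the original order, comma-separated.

Sorted (ascending): 2, 6, 8, 9, 23, 24, 31, 52
No ties — each value takes its position as its rank.

8, 6, 4, 7, 1, 2, 5, 3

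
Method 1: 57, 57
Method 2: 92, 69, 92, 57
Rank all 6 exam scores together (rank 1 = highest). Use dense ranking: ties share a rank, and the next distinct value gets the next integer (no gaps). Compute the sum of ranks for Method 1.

Sorted (descending): 92, 92, 69, 57, 57, 57
The 2 values of 92 share dense rank 1.
The 3 values of 57 share dense rank 3.
Remaining distinct values take the next consecutive integers.
Method 1 values → pooled ranks: 57→3, 57→3
Rank sum = 3 + 3 = 6

6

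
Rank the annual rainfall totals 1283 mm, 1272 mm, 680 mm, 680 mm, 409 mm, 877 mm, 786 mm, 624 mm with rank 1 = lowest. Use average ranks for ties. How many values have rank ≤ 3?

2

Sorted (ascending): 409, 624, 680, 680, 786, 877, 1272, 1283
The 2 values of 680 occupy positions 3–4 → average rank (3+4)/2 = 3.5.
Ranks ≤ 3: {1, 2} → 2 values.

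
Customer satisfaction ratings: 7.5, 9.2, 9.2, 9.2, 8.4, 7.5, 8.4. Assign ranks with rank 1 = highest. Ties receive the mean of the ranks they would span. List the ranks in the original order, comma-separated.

Sorted (descending): 9.2, 9.2, 9.2, 8.4, 8.4, 7.5, 7.5
The 3 values of 9.2 occupy positions 1–3 → average rank 2.
The 2 values of 8.4 occupy positions 4–5 → average rank (4+5)/2 = 4.5.
The 2 values of 7.5 occupy positions 6–7 → average rank (6+7)/2 = 6.5.

6.5, 2, 2, 2, 4.5, 6.5, 4.5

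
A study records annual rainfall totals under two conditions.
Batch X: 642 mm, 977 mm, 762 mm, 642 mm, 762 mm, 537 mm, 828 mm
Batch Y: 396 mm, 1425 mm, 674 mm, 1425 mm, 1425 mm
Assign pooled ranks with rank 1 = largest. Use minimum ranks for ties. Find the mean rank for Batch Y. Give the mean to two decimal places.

Sorted (descending): 1425, 1425, 1425, 977, 828, 762, 762, 674, 642, 642, 537, 396
The 3 values of 1425 occupy positions 1–3 → each gets rank 1.
The 2 values of 762 occupy positions 6–7 → each gets rank 6.
The 2 values of 642 occupy positions 9–10 → each gets rank 9.
Batch Y values → pooled ranks: 396→12, 1425→1, 674→8, 1425→1, 1425→1
Mean rank = (12 + 1 + 8 + 1 + 1) / 5 = 4.60

4.60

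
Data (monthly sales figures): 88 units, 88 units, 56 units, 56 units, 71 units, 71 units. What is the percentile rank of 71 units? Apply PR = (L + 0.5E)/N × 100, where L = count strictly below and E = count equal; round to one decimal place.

N = 6.
Strictly below 71: 2. Equal to 71: 2.
PR = (2 + 0.5·2)/6 × 100 = 50.0

50.0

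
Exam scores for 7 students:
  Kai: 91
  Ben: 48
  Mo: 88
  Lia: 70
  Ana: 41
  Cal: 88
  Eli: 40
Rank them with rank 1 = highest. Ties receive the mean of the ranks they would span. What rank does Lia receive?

4

Sorted (descending): 91, 88, 88, 70, 48, 41, 40
The 2 values of 88 occupy positions 2–3 → average rank (2+3)/2 = 2.5.
Lia has value 70 → rank 4.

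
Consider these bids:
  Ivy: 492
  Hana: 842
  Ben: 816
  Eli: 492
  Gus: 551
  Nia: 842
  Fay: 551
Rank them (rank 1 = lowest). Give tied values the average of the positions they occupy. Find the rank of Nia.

Sorted (ascending): 492, 492, 551, 551, 816, 842, 842
The 2 values of 492 occupy positions 1–2 → average rank (1+2)/2 = 1.5.
The 2 values of 551 occupy positions 3–4 → average rank (3+4)/2 = 3.5.
The 2 values of 842 occupy positions 6–7 → average rank (6+7)/2 = 6.5.
Nia has value 842 → rank 6.5.

6.5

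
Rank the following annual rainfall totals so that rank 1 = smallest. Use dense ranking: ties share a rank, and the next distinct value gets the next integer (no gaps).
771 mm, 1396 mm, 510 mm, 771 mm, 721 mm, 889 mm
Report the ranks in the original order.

3, 5, 1, 3, 2, 4

Sorted (ascending): 510, 721, 771, 771, 889, 1396
The 2 values of 771 share dense rank 3.
Remaining distinct values take the next consecutive integers.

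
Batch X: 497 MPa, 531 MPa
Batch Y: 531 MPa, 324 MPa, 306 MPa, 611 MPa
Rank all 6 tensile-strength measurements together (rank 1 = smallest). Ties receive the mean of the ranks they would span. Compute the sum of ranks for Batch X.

7.5

Sorted (ascending): 306, 324, 497, 531, 531, 611
The 2 values of 531 occupy positions 4–5 → average rank (4+5)/2 = 4.5.
Batch X values → pooled ranks: 497→3, 531→4.5
Rank sum = 3 + 4.5 = 7.5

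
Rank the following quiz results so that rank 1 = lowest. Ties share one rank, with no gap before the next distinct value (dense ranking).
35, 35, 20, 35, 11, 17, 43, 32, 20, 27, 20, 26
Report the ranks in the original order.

Sorted (ascending): 11, 17, 20, 20, 20, 26, 27, 32, 35, 35, 35, 43
The 3 values of 20 share dense rank 3.
The 3 values of 35 share dense rank 7.
Remaining distinct values take the next consecutive integers.

7, 7, 3, 7, 1, 2, 8, 6, 3, 5, 3, 4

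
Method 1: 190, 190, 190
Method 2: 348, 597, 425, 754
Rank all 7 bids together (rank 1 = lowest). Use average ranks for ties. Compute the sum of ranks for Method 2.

Sorted (ascending): 190, 190, 190, 348, 425, 597, 754
The 3 values of 190 occupy positions 1–3 → average rank 2.
Method 2 values → pooled ranks: 348→4, 597→6, 425→5, 754→7
Rank sum = 4 + 6 + 5 + 7 = 22

22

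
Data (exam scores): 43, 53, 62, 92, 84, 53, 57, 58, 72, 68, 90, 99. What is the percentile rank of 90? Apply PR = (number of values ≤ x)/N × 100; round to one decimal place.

N = 12.
Strictly below 90: 9. Equal to 90: 1.
PR = 10/12 × 100 = 83.3

83.3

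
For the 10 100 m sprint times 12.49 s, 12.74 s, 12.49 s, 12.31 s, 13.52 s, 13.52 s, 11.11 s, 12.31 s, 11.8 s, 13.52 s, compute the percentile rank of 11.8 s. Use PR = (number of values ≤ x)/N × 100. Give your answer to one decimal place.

N = 10.
Strictly below 11.8: 1. Equal to 11.8: 1.
PR = 2/10 × 100 = 20.0

20.0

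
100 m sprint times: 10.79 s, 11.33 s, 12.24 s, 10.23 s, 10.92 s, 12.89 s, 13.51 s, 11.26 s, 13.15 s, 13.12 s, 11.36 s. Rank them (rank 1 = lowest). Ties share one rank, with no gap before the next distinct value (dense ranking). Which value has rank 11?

Sorted (ascending): 10.23, 10.79, 10.92, 11.26, 11.33, 11.36, 12.24, 12.89, 13.12, 13.15, 13.51
No ties — each value takes its position as its rank.
Rank 11 → value 13.51.

13.51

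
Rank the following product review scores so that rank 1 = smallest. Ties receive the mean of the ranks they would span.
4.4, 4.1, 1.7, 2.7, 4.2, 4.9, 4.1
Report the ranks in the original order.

Sorted (ascending): 1.7, 2.7, 4.1, 4.1, 4.2, 4.4, 4.9
The 2 values of 4.1 occupy positions 3–4 → average rank (3+4)/2 = 3.5.

6, 3.5, 1, 2, 5, 7, 3.5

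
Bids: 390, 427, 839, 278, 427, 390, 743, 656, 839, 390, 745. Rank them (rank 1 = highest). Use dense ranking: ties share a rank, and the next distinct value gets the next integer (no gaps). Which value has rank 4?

656

Sorted (descending): 839, 839, 745, 743, 656, 427, 427, 390, 390, 390, 278
The 2 values of 839 share dense rank 1.
The 2 values of 427 share dense rank 5.
The 3 values of 390 share dense rank 6.
Remaining distinct values take the next consecutive integers.
Rank 4 → value 656.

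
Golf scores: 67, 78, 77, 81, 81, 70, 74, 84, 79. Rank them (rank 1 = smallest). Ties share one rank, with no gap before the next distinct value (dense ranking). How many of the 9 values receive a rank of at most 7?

Sorted (ascending): 67, 70, 74, 77, 78, 79, 81, 81, 84
The 2 values of 81 share dense rank 7.
Remaining distinct values take the next consecutive integers.
Ranks ≤ 7: {1, 2, 3, 4, 5, 6, 7, 7} → 8 values.

8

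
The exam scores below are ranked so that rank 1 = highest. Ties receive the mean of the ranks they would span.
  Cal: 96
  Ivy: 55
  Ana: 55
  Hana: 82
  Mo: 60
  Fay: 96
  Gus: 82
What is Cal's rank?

1.5

Sorted (descending): 96, 96, 82, 82, 60, 55, 55
The 2 values of 96 occupy positions 1–2 → average rank (1+2)/2 = 1.5.
The 2 values of 82 occupy positions 3–4 → average rank (3+4)/2 = 3.5.
The 2 values of 55 occupy positions 6–7 → average rank (6+7)/2 = 6.5.
Cal has value 96 → rank 1.5.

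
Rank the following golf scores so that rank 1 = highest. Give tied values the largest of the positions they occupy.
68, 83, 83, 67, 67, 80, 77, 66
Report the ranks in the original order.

Sorted (descending): 83, 83, 80, 77, 68, 67, 67, 66
The 2 values of 83 occupy positions 1–2 → each gets rank 2.
The 2 values of 67 occupy positions 6–7 → each gets rank 7.

5, 2, 2, 7, 7, 3, 4, 8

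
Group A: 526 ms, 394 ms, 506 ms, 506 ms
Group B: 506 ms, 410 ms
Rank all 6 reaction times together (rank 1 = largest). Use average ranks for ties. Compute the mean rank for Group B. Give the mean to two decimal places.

Sorted (descending): 526, 506, 506, 506, 410, 394
The 3 values of 506 occupy positions 2–4 → average rank 3.
Group B values → pooled ranks: 506→3, 410→5
Mean rank = (3 + 5) / 2 = 4.00

4.00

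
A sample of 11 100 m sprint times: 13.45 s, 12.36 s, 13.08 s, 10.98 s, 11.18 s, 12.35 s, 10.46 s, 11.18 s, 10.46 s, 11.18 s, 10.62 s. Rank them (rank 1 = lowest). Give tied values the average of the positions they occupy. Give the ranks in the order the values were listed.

Sorted (ascending): 10.46, 10.46, 10.62, 10.98, 11.18, 11.18, 11.18, 12.35, 12.36, 13.08, 13.45
The 2 values of 10.46 occupy positions 1–2 → average rank (1+2)/2 = 1.5.
The 3 values of 11.18 occupy positions 5–7 → average rank 6.

11, 9, 10, 4, 6, 8, 1.5, 6, 1.5, 6, 3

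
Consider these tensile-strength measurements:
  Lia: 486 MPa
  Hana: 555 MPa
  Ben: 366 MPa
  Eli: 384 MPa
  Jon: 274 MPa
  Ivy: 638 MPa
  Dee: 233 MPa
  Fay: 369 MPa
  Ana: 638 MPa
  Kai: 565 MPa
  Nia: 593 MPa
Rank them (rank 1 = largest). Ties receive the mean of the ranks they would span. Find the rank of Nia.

Sorted (descending): 638, 638, 593, 565, 555, 486, 384, 369, 366, 274, 233
The 2 values of 638 occupy positions 1–2 → average rank (1+2)/2 = 1.5.
Nia has value 593 MPa → rank 3.

3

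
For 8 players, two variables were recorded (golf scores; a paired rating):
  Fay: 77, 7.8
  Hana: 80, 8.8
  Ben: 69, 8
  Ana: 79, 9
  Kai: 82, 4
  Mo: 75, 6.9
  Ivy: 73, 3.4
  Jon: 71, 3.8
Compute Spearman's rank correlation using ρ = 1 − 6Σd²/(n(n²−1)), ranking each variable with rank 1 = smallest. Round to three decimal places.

0.310

Ranks of variable 1: 5, 7, 1, 6, 8, 4, 3, 2
Ranks of variable 2: 5, 7, 6, 8, 3, 4, 1, 2
d = r₁ − r₂: 0, 0, -5, -2, 5, 0, 2, 0
d²: 0, 0, 25, 4, 25, 0, 4, 0; Σd² = 58
ρ = 1 − 6·58/(8·63) = 1 − 348/504 = 0.310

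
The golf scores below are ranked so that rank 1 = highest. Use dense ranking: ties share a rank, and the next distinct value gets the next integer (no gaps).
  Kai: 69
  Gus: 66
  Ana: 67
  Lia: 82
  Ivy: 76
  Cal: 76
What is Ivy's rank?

Sorted (descending): 82, 76, 76, 69, 67, 66
The 2 values of 76 share dense rank 2.
Remaining distinct values take the next consecutive integers.
Ivy has value 76 → rank 2.

2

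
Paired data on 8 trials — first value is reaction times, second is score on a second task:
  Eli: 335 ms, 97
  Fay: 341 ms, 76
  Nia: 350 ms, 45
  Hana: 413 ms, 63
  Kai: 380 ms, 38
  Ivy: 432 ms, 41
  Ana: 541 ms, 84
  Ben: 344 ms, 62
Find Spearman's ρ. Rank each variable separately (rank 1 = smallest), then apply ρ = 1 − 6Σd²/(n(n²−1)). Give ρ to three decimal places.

-0.310

Ranks of variable 1: 1, 2, 4, 6, 5, 7, 8, 3
Ranks of variable 2: 8, 6, 3, 5, 1, 2, 7, 4
d = r₁ − r₂: -7, -4, 1, 1, 4, 5, 1, -1
d²: 49, 16, 1, 1, 16, 25, 1, 1; Σd² = 110
ρ = 1 − 6·110/(8·63) = 1 − 660/504 = -0.310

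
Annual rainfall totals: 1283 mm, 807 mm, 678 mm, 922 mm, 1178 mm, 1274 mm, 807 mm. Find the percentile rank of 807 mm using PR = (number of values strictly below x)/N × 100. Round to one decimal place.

14.3

N = 7.
Strictly below 807: 1. Equal to 807: 2.
PR = 1/7 × 100 = 14.3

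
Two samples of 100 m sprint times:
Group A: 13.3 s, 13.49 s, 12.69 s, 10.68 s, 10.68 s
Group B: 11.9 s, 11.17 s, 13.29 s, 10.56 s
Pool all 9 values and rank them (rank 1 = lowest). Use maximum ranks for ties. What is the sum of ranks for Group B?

17

Sorted (ascending): 10.56, 10.68, 10.68, 11.17, 11.9, 12.69, 13.29, 13.3, 13.49
The 2 values of 10.68 occupy positions 2–3 → each gets rank 3.
Group B values → pooled ranks: 11.9→5, 11.17→4, 13.29→7, 10.56→1
Rank sum = 5 + 4 + 7 + 1 = 17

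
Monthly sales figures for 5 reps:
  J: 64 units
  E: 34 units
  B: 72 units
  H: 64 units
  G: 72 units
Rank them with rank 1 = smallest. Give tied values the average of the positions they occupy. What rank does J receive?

2.5

Sorted (ascending): 34, 64, 64, 72, 72
The 2 values of 64 occupy positions 2–3 → average rank (2+3)/2 = 2.5.
The 2 values of 72 occupy positions 4–5 → average rank (4+5)/2 = 4.5.
J has value 64 units → rank 2.5.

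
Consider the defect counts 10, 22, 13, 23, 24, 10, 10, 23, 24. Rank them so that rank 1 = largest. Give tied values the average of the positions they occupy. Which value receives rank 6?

13

Sorted (descending): 24, 24, 23, 23, 22, 13, 10, 10, 10
The 2 values of 24 occupy positions 1–2 → average rank (1+2)/2 = 1.5.
The 2 values of 23 occupy positions 3–4 → average rank (3+4)/2 = 3.5.
The 3 values of 10 occupy positions 7–9 → average rank 8.
Rank 6 → value 13.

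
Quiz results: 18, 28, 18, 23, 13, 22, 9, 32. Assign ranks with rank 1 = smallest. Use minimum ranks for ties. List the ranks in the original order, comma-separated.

Sorted (ascending): 9, 13, 18, 18, 22, 23, 28, 32
The 2 values of 18 occupy positions 3–4 → each gets rank 3.

3, 7, 3, 6, 2, 5, 1, 8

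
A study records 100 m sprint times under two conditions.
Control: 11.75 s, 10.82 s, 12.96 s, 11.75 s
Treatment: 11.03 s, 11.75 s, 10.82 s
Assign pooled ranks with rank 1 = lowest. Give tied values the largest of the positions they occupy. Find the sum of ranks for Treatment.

11

Sorted (ascending): 10.82, 10.82, 11.03, 11.75, 11.75, 11.75, 12.96
The 2 values of 10.82 occupy positions 1–2 → each gets rank 2.
The 3 values of 11.75 occupy positions 4–6 → each gets rank 6.
Treatment values → pooled ranks: 11.03→3, 11.75→6, 10.82→2
Rank sum = 3 + 6 + 2 = 11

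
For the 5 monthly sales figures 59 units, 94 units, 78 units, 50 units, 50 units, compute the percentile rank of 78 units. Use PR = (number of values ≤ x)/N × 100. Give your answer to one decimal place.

N = 5.
Strictly below 78: 3. Equal to 78: 1.
PR = 4/5 × 100 = 80.0

80.0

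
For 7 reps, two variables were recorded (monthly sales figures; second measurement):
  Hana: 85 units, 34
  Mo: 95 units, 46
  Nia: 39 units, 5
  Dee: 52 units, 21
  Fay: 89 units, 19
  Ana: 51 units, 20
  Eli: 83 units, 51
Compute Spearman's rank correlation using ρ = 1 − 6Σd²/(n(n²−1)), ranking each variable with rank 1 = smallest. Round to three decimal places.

Ranks of variable 1: 5, 7, 1, 3, 6, 2, 4
Ranks of variable 2: 5, 6, 1, 4, 2, 3, 7
d = r₁ − r₂: 0, 1, 0, -1, 4, -1, -3
d²: 0, 1, 0, 1, 16, 1, 9; Σd² = 28
ρ = 1 − 6·28/(7·48) = 1 − 168/336 = 0.500

0.500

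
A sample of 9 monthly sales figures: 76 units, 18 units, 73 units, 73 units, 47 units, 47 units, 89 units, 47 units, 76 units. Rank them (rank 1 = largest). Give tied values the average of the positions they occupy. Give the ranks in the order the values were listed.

2.5, 9, 4.5, 4.5, 7, 7, 1, 7, 2.5

Sorted (descending): 89, 76, 76, 73, 73, 47, 47, 47, 18
The 2 values of 76 occupy positions 2–3 → average rank (2+3)/2 = 2.5.
The 2 values of 73 occupy positions 4–5 → average rank (4+5)/2 = 4.5.
The 3 values of 47 occupy positions 6–8 → average rank 7.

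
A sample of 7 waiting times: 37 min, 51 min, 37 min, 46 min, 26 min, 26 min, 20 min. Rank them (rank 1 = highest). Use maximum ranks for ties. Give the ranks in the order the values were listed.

Sorted (descending): 51, 46, 37, 37, 26, 26, 20
The 2 values of 37 occupy positions 3–4 → each gets rank 4.
The 2 values of 26 occupy positions 5–6 → each gets rank 6.

4, 1, 4, 2, 6, 6, 7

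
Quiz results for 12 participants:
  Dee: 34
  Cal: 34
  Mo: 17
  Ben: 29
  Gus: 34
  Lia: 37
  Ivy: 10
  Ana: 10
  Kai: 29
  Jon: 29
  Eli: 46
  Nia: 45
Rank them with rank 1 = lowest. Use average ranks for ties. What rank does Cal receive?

Sorted (ascending): 10, 10, 17, 29, 29, 29, 34, 34, 34, 37, 45, 46
The 2 values of 10 occupy positions 1–2 → average rank (1+2)/2 = 1.5.
The 3 values of 29 occupy positions 4–6 → average rank 5.
The 3 values of 34 occupy positions 7–9 → average rank 8.
Cal has value 34 → rank 8.

8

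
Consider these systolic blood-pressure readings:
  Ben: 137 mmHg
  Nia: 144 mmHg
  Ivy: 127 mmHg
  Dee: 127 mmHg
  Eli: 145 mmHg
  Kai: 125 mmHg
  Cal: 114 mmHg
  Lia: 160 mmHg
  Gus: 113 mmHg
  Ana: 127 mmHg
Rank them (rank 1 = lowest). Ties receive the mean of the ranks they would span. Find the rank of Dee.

5

Sorted (ascending): 113, 114, 125, 127, 127, 127, 137, 144, 145, 160
The 3 values of 127 occupy positions 4–6 → average rank 5.
Dee has value 127 mmHg → rank 5.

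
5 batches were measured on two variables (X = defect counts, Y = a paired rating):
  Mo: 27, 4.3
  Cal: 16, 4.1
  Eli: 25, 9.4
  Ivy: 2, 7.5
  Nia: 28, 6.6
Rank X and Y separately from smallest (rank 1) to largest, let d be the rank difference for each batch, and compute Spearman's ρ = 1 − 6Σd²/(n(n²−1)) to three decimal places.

-0.100

Ranks of variable 1: 4, 2, 3, 1, 5
Ranks of variable 2: 2, 1, 5, 4, 3
d = r₁ − r₂: 2, 1, -2, -3, 2
d²: 4, 1, 4, 9, 4; Σd² = 22
ρ = 1 − 6·22/(5·24) = 1 − 132/120 = -0.100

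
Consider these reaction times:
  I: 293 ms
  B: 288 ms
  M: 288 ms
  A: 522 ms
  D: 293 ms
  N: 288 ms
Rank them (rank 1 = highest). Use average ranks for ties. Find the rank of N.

5

Sorted (descending): 522, 293, 293, 288, 288, 288
The 2 values of 293 occupy positions 2–3 → average rank (2+3)/2 = 2.5.
The 3 values of 288 occupy positions 4–6 → average rank 5.
N has value 288 ms → rank 5.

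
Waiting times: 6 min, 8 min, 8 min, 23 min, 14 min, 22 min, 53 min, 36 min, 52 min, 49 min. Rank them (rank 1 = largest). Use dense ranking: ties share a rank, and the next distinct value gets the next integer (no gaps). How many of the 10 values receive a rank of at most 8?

Sorted (descending): 53, 52, 49, 36, 23, 22, 14, 8, 8, 6
The 2 values of 8 share dense rank 8.
Remaining distinct values take the next consecutive integers.
Ranks ≤ 8: {1, 2, 3, 4, 5, 6, 7, 8, 8} → 9 values.

9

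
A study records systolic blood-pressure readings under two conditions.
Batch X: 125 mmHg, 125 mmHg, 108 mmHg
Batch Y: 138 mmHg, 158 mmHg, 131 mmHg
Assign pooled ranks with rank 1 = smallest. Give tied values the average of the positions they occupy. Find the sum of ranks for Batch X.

6

Sorted (ascending): 108, 125, 125, 131, 138, 158
The 2 values of 125 occupy positions 2–3 → average rank (2+3)/2 = 2.5.
Batch X values → pooled ranks: 125→2.5, 125→2.5, 108→1
Rank sum = 2.5 + 2.5 + 1 = 6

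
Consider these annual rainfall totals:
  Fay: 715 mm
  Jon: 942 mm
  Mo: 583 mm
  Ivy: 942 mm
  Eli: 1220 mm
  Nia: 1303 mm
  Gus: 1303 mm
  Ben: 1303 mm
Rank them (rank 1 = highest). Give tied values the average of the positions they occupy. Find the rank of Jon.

5.5

Sorted (descending): 1303, 1303, 1303, 1220, 942, 942, 715, 583
The 3 values of 1303 occupy positions 1–3 → average rank 2.
The 2 values of 942 occupy positions 5–6 → average rank (5+6)/2 = 5.5.
Jon has value 942 mm → rank 5.5.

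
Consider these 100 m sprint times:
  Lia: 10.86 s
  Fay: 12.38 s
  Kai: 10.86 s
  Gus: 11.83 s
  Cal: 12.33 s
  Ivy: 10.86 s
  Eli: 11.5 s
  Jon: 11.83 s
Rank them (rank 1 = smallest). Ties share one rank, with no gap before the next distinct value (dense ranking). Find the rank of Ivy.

Sorted (ascending): 10.86, 10.86, 10.86, 11.5, 11.83, 11.83, 12.33, 12.38
The 3 values of 10.86 share dense rank 1.
The 2 values of 11.83 share dense rank 3.
Remaining distinct values take the next consecutive integers.
Ivy has value 10.86 s → rank 1.

1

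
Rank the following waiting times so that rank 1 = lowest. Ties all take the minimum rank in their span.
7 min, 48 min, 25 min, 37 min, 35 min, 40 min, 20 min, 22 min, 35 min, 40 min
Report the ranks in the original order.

Sorted (ascending): 7, 20, 22, 25, 35, 35, 37, 40, 40, 48
The 2 values of 35 occupy positions 5–6 → each gets rank 5.
The 2 values of 40 occupy positions 8–9 → each gets rank 8.

1, 10, 4, 7, 5, 8, 2, 3, 5, 8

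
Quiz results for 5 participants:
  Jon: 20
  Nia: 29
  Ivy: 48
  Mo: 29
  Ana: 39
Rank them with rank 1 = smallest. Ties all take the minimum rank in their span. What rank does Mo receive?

2

Sorted (ascending): 20, 29, 29, 39, 48
The 2 values of 29 occupy positions 2–3 → each gets rank 2.
Mo has value 29 → rank 2.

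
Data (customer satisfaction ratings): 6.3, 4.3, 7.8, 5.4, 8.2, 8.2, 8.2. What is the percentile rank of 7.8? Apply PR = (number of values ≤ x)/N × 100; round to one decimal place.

N = 7.
Strictly below 7.8: 3. Equal to 7.8: 1.
PR = 4/7 × 100 = 57.1

57.1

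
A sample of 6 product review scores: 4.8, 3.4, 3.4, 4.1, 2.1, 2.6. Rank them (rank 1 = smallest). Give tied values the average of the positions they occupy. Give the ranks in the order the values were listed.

Sorted (ascending): 2.1, 2.6, 3.4, 3.4, 4.1, 4.8
The 2 values of 3.4 occupy positions 3–4 → average rank (3+4)/2 = 3.5.

6, 3.5, 3.5, 5, 1, 2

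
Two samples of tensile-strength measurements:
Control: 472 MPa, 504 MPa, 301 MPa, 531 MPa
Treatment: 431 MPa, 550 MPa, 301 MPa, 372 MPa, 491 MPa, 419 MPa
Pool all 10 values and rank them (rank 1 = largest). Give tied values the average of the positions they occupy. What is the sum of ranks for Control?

19.5

Sorted (descending): 550, 531, 504, 491, 472, 431, 419, 372, 301, 301
The 2 values of 301 occupy positions 9–10 → average rank (9+10)/2 = 9.5.
Control values → pooled ranks: 472→5, 504→3, 301→9.5, 531→2
Rank sum = 5 + 3 + 9.5 + 2 = 19.5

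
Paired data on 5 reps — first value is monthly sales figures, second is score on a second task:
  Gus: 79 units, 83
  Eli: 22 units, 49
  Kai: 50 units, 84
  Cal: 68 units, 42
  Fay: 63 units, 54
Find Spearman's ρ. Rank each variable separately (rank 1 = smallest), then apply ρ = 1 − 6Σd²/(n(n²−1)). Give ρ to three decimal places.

Ranks of variable 1: 5, 1, 2, 4, 3
Ranks of variable 2: 4, 2, 5, 1, 3
d = r₁ − r₂: 1, -1, -3, 3, 0
d²: 1, 1, 9, 9, 0; Σd² = 20
ρ = 1 − 6·20/(5·24) = 1 − 120/120 = 0.000

0.000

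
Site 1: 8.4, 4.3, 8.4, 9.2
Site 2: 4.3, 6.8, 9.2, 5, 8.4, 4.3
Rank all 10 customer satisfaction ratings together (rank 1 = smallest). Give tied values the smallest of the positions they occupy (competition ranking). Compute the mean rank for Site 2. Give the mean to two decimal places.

4.33

Sorted (ascending): 4.3, 4.3, 4.3, 5, 6.8, 8.4, 8.4, 8.4, 9.2, 9.2
The 3 values of 4.3 occupy positions 1–3 → each gets rank 1.
The 3 values of 8.4 occupy positions 6–8 → each gets rank 6.
The 2 values of 9.2 occupy positions 9–10 → each gets rank 9.
Site 2 values → pooled ranks: 4.3→1, 6.8→5, 9.2→9, 5→4, 8.4→6, 4.3→1
Mean rank = (1 + 5 + 9 + 4 + 6 + 1) / 6 = 4.33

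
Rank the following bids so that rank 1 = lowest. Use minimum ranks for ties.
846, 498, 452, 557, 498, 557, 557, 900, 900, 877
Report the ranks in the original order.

7, 2, 1, 4, 2, 4, 4, 9, 9, 8

Sorted (ascending): 452, 498, 498, 557, 557, 557, 846, 877, 900, 900
The 2 values of 498 occupy positions 2–3 → each gets rank 2.
The 3 values of 557 occupy positions 4–6 → each gets rank 4.
The 2 values of 900 occupy positions 9–10 → each gets rank 9.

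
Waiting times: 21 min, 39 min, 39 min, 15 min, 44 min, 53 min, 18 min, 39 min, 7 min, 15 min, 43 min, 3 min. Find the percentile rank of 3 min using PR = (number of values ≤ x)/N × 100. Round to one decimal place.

N = 12.
Strictly below 3: 0. Equal to 3: 1.
PR = 1/12 × 100 = 8.3

8.3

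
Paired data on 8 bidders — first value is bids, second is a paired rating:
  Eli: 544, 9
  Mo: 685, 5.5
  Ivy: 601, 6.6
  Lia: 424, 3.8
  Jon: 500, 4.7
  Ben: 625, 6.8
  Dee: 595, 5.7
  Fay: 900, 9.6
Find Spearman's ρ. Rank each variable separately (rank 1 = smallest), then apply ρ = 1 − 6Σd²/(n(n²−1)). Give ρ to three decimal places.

Ranks of variable 1: 3, 7, 5, 1, 2, 6, 4, 8
Ranks of variable 2: 7, 3, 5, 1, 2, 6, 4, 8
d = r₁ − r₂: -4, 4, 0, 0, 0, 0, 0, 0
d²: 16, 16, 0, 0, 0, 0, 0, 0; Σd² = 32
ρ = 1 − 6·32/(8·63) = 1 − 192/504 = 0.619

0.619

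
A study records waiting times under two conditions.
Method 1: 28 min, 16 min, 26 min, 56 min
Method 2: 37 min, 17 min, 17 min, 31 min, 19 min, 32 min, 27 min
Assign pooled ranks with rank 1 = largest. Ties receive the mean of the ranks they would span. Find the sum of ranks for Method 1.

24

Sorted (descending): 56, 37, 32, 31, 28, 27, 26, 19, 17, 17, 16
The 2 values of 17 occupy positions 9–10 → average rank (9+10)/2 = 9.5.
Method 1 values → pooled ranks: 28→5, 16→11, 26→7, 56→1
Rank sum = 5 + 11 + 7 + 1 = 24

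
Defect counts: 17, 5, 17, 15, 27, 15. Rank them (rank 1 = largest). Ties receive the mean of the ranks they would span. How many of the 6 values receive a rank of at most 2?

Sorted (descending): 27, 17, 17, 15, 15, 5
The 2 values of 17 occupy positions 2–3 → average rank (2+3)/2 = 2.5.
The 2 values of 15 occupy positions 4–5 → average rank (4+5)/2 = 4.5.
Ranks ≤ 2: {1} → 1 value.

1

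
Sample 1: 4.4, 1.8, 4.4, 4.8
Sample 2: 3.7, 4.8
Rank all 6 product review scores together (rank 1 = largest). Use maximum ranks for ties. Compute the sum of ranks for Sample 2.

7

Sorted (descending): 4.8, 4.8, 4.4, 4.4, 3.7, 1.8
The 2 values of 4.8 occupy positions 1–2 → each gets rank 2.
The 2 values of 4.4 occupy positions 3–4 → each gets rank 4.
Sample 2 values → pooled ranks: 3.7→5, 4.8→2
Rank sum = 5 + 2 = 7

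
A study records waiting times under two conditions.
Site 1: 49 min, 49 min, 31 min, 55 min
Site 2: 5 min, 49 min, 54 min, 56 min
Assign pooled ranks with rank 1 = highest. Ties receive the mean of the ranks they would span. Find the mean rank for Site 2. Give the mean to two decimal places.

4.25

Sorted (descending): 56, 55, 54, 49, 49, 49, 31, 5
The 3 values of 49 occupy positions 4–6 → average rank 5.
Site 2 values → pooled ranks: 5→8, 49→5, 54→3, 56→1
Mean rank = (8 + 5 + 3 + 1) / 4 = 4.25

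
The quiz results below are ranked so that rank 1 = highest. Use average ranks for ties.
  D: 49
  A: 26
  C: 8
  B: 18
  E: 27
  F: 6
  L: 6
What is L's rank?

Sorted (descending): 49, 27, 26, 18, 8, 6, 6
The 2 values of 6 occupy positions 6–7 → average rank (6+7)/2 = 6.5.
L has value 6 → rank 6.5.

6.5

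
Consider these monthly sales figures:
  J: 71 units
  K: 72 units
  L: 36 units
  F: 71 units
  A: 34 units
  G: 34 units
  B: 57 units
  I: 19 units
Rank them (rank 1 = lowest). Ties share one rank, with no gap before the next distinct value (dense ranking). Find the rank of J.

5

Sorted (ascending): 19, 34, 34, 36, 57, 71, 71, 72
The 2 values of 34 share dense rank 2.
The 2 values of 71 share dense rank 5.
Remaining distinct values take the next consecutive integers.
J has value 71 units → rank 5.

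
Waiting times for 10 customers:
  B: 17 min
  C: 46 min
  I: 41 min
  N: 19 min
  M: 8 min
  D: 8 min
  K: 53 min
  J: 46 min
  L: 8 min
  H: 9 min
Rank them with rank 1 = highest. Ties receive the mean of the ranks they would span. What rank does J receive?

2.5

Sorted (descending): 53, 46, 46, 41, 19, 17, 9, 8, 8, 8
The 2 values of 46 occupy positions 2–3 → average rank (2+3)/2 = 2.5.
The 3 values of 8 occupy positions 8–10 → average rank 9.
J has value 46 min → rank 2.5.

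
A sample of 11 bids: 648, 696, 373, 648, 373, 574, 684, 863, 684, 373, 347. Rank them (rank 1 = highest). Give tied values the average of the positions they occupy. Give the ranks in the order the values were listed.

Sorted (descending): 863, 696, 684, 684, 648, 648, 574, 373, 373, 373, 347
The 2 values of 684 occupy positions 3–4 → average rank (3+4)/2 = 3.5.
The 2 values of 648 occupy positions 5–6 → average rank (5+6)/2 = 5.5.
The 3 values of 373 occupy positions 8–10 → average rank 9.

5.5, 2, 9, 5.5, 9, 7, 3.5, 1, 3.5, 9, 11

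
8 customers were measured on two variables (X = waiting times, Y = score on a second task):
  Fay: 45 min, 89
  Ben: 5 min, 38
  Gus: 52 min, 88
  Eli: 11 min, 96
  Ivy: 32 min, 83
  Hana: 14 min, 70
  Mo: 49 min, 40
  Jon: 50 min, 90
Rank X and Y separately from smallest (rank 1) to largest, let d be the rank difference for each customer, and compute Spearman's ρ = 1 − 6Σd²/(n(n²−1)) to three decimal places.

Ranks of variable 1: 5, 1, 8, 2, 4, 3, 6, 7
Ranks of variable 2: 6, 1, 5, 8, 4, 3, 2, 7
d = r₁ − r₂: -1, 0, 3, -6, 0, 0, 4, 0
d²: 1, 0, 9, 36, 0, 0, 16, 0; Σd² = 62
ρ = 1 − 6·62/(8·63) = 1 − 372/504 = 0.262

0.262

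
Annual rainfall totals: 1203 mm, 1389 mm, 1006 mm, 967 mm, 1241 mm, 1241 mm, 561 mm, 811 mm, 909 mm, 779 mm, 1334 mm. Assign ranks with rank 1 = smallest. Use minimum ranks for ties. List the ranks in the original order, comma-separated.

Sorted (ascending): 561, 779, 811, 909, 967, 1006, 1203, 1241, 1241, 1334, 1389
The 2 values of 1241 occupy positions 8–9 → each gets rank 8.

7, 11, 6, 5, 8, 8, 1, 3, 4, 2, 10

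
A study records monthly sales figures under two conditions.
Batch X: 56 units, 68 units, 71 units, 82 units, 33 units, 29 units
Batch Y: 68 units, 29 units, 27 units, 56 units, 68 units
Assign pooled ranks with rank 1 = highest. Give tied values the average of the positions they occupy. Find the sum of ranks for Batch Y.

Sorted (descending): 82, 71, 68, 68, 68, 56, 56, 33, 29, 29, 27
The 3 values of 68 occupy positions 3–5 → average rank 4.
The 2 values of 56 occupy positions 6–7 → average rank (6+7)/2 = 6.5.
The 2 values of 29 occupy positions 9–10 → average rank (9+10)/2 = 9.5.
Batch Y values → pooled ranks: 68→4, 29→9.5, 27→11, 56→6.5, 68→4
Rank sum = 4 + 9.5 + 11 + 6.5 + 4 = 35

35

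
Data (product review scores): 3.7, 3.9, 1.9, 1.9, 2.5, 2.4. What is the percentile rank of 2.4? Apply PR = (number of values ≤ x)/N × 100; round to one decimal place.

N = 6.
Strictly below 2.4: 2. Equal to 2.4: 1.
PR = 3/6 × 100 = 50.0

50.0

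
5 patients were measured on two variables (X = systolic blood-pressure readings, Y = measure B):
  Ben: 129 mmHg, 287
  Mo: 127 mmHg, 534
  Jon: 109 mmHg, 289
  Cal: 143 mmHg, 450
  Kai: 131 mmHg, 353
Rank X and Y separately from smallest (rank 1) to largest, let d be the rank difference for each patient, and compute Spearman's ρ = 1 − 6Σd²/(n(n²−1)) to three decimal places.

Ranks of variable 1: 3, 2, 1, 5, 4
Ranks of variable 2: 1, 5, 2, 4, 3
d = r₁ − r₂: 2, -3, -1, 1, 1
d²: 4, 9, 1, 1, 1; Σd² = 16
ρ = 1 − 6·16/(5·24) = 1 − 96/120 = 0.200

0.200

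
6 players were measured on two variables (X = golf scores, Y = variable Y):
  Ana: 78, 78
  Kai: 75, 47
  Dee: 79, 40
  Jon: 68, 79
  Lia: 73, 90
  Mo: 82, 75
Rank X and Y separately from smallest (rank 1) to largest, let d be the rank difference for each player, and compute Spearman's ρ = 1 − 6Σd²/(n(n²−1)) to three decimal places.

Ranks of variable 1: 4, 3, 5, 1, 2, 6
Ranks of variable 2: 4, 2, 1, 5, 6, 3
d = r₁ − r₂: 0, 1, 4, -4, -4, 3
d²: 0, 1, 16, 16, 16, 9; Σd² = 58
ρ = 1 − 6·58/(6·35) = 1 − 348/210 = -0.657

-0.657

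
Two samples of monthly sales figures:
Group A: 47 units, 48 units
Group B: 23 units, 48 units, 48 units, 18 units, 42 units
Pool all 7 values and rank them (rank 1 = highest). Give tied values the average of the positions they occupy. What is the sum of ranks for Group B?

Sorted (descending): 48, 48, 48, 47, 42, 23, 18
The 3 values of 48 occupy positions 1–3 → average rank 2.
Group B values → pooled ranks: 23→6, 48→2, 48→2, 18→7, 42→5
Rank sum = 6 + 2 + 2 + 7 + 5 = 22

22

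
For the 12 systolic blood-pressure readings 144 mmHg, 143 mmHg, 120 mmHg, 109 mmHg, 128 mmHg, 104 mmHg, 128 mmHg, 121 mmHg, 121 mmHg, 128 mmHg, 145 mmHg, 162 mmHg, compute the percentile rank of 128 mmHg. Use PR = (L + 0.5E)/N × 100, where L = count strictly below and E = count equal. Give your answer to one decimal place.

N = 12.
Strictly below 128: 5. Equal to 128: 3.
PR = (5 + 0.5·3)/12 × 100 = 54.2

54.2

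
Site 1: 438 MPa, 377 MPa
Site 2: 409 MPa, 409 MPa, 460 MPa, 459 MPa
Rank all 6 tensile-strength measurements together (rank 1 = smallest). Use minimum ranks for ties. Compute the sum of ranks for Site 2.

Sorted (ascending): 377, 409, 409, 438, 459, 460
The 2 values of 409 occupy positions 2–3 → each gets rank 2.
Site 2 values → pooled ranks: 409→2, 409→2, 460→6, 459→5
Rank sum = 2 + 2 + 6 + 5 = 15

15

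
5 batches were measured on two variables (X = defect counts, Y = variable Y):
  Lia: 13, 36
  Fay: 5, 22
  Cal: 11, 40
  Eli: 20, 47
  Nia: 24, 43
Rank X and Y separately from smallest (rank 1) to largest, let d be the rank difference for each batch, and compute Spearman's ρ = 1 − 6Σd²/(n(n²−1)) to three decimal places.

Ranks of variable 1: 3, 1, 2, 4, 5
Ranks of variable 2: 2, 1, 3, 5, 4
d = r₁ − r₂: 1, 0, -1, -1, 1
d²: 1, 0, 1, 1, 1; Σd² = 4
ρ = 1 − 6·4/(5·24) = 1 − 24/120 = 0.800

0.800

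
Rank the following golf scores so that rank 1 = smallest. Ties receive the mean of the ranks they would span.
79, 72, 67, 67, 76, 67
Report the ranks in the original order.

6, 4, 2, 2, 5, 2

Sorted (ascending): 67, 67, 67, 72, 76, 79
The 3 values of 67 occupy positions 1–3 → average rank 2.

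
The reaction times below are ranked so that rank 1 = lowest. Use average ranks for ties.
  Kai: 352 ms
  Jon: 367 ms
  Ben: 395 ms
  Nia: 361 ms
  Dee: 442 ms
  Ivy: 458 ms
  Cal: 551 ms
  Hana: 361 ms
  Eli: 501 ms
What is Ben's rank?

Sorted (ascending): 352, 361, 361, 367, 395, 442, 458, 501, 551
The 2 values of 361 occupy positions 2–3 → average rank (2+3)/2 = 2.5.
Ben has value 395 ms → rank 5.

5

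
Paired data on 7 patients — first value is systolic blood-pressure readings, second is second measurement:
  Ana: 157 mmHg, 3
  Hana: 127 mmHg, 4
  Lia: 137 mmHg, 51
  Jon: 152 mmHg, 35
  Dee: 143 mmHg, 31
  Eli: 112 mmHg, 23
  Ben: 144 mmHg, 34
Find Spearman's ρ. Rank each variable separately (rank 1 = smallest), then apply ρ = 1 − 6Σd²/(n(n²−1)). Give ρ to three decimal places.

Ranks of variable 1: 7, 2, 3, 6, 4, 1, 5
Ranks of variable 2: 1, 2, 7, 6, 4, 3, 5
d = r₁ − r₂: 6, 0, -4, 0, 0, -2, 0
d²: 36, 0, 16, 0, 0, 4, 0; Σd² = 56
ρ = 1 − 6·56/(7·48) = 1 − 336/336 = 0.000

0.000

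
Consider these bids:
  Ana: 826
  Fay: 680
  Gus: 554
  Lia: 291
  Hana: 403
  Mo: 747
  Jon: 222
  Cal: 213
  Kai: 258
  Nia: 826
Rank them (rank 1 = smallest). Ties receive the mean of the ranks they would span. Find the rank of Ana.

9.5

Sorted (ascending): 213, 222, 258, 291, 403, 554, 680, 747, 826, 826
The 2 values of 826 occupy positions 9–10 → average rank (9+10)/2 = 9.5.
Ana has value 826 → rank 9.5.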